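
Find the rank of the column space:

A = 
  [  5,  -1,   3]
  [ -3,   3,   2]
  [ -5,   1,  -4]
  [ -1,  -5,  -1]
dim(Col(A)) = 3

Row reduce:
R2 → R2 + (3/5)·R1
R3 → R3 + (1)·R1
R4 → R4 + (1/5)·R1
R4 → R4 + (13/6)·R2
R4 → R4 + (47/6)·R3
REF = 
  [   5,   -1,    3]
  [   0, 12/5, 19/5]
  [   0,    0,   -1]
  [   0,    0,    0]
Pivot columns: 1, 2, 3 → 3 pivots.
dim(Col(A)) = number of pivot columns = 3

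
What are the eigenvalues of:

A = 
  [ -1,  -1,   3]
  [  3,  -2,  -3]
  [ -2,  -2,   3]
Characteristic polynomial: det(λI - A) = λ³ - 4λ + 15
Testing integer divisors of the constant term: p(-3) = 0, so (λ + 3) is a factor:
p(λ) = (λ + 3)(λ² - 3λ + 5)
λ² - 3λ + 5 = 0  ⇒  λ = (3 ± √((-3)² - 4·(5)))/2 = (3 ± √(-11))/2
  = (3 + i√11)/2,  (3 - i√11)/2

λ = -3, (3 + i√11)/2, (3 - i√11)/2  (≈ -3, 1.5 + 1.658i, 1.5 - 1.658i)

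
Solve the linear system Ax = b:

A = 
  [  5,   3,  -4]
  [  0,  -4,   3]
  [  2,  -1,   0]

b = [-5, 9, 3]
x = [0, -3, -1]

Row reduce the augmented matrix [A|b]:
R3 → R3 - (2/5)·R1
R3 → R3 - (11/20)·R2
REF = 
  [    5,     3,    -4,    -5]
  [    0,    -4,     3,     9]
  [    0,     0, -1/20,  1/20]

Back-substitution:
x₃ = (1/20) / (-1/20) = -1
x₂ = (9 - (3)(-1)) / (-4) = -3
x₁ = (-5 - (3)(-3) - (-4)(-1)) / 5 = 0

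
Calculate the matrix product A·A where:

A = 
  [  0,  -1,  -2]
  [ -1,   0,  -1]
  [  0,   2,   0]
A² = A·A:
A²[1,1] = (0)(0) + (-1)(-1) + (-2)(0) = 1
A²[1,2] = (0)(-1) + (-1)(0) + (-2)(2) = -4
A²[1,3] = (0)(-2) + (-1)(-1) + (-2)(0) = 1
A²[2,1] = (-1)(0) + (0)(-1) + (-1)(0) = 0
A²[2,2] = (-1)(-1) + (0)(0) + (-1)(2) = -1
A²[2,3] = (-1)(-2) + (0)(-1) + (-1)(0) = 2
A²[3,1] = (0)(0) + (2)(-1) + (0)(0) = -2
A²[3,2] = (0)(-1) + (2)(0) + (0)(2) = 0
A²[3,3] = (0)(-2) + (2)(-1) + (0)(0) = -2
A² = 
  [  1,  -4,   1]
  [  0,  -1,   2]
  [ -2,   0,  -2]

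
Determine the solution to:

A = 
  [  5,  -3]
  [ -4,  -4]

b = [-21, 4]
Row reduce the augmented matrix [A|b]:
R2 → R2 + (4/5)·R1
REF = 
  [    5,    -3,   -21]
  [    0, -32/5, -64/5]

Back-substitution:
x₂ = (-64/5) / (-32/5) = 2
x₁ = (-21 - (-3)(2)) / 5 = -3

x = [-3, 2]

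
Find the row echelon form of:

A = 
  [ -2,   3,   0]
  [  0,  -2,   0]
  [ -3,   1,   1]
Row operations:
R3 → R3 - (3/2)·R1
R3 → R3 - (7/4)·R2

Resulting echelon form:
REF = 
  [ -2,   3,   0]
  [  0,  -2,   0]
  [  0,   0,   1]

Rank = 3 (number of non-zero pivot rows).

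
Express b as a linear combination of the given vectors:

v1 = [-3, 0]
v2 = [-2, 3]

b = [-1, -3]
c1 = 1, c2 = -1

b = 1·v1 + -1·v2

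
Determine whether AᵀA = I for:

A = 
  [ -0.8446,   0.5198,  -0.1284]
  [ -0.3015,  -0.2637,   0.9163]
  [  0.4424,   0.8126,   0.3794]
Yes

AᵀA = 
  [  1,   0,   0]
  [  0,   1,  -0.0001]
  [  0,  -0.0001,   1]
≈ I (equal to I up to the 4-dp rounding of the entries)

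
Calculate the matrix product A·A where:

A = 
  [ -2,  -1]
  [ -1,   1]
A² = A·A:
A²[1,1] = (-2)(-2) + (-1)(-1) = 5
A²[1,2] = (-2)(-1) + (-1)(1) = 1
A²[2,1] = (-1)(-2) + (1)(-1) = 1
A²[2,2] = (-1)(-1) + (1)(1) = 2
A² = 
  [  5,   1]
  [  1,   2]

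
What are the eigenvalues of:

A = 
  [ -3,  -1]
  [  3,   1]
λ = 0, -2

tr(A) = -2, det(A) = 0
Characteristic polynomial: λ² - tr(A)λ + det(A) = λ² + 2λ
λ² + 2λ = λ(λ + 2)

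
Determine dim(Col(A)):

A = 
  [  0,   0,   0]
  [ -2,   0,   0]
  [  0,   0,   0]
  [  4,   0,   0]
dim(Col(A)) = 1

Row reduce:
Swap R1 ↔ R2
R4 → R4 + (2)·R1
REF = 
  [ -2,   0,   0]
  [  0,   0,   0]
  [  0,   0,   0]
  [  0,   0,   0]
Pivot columns: 1 → 1 pivot.
dim(Col(A)) = number of pivot columns = 1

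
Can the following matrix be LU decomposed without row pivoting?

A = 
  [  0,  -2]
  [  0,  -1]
Yes.
The first column is zero, so A is already upper triangular: L = I, U = A.
L = 
  [  1,   0]
  [  0,   1]
U = 
  [  0,  -2]
  [  0,  -1]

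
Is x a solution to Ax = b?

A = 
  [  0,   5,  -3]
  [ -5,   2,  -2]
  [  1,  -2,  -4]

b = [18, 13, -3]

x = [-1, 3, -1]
Yes

Ax = [18, 13, -3] = b ✓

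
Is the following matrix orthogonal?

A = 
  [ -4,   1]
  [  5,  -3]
No

AᵀA = 
  [ 41, -19]
  [-19,  10]
≠ I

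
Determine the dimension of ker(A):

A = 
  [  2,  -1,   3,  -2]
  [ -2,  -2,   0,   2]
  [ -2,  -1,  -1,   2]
nullity(A) = 2

Row reduce:
R2 → R2 + (1)·R1
R3 → R3 + (1)·R1
R3 → R3 - (2/3)·R2
REF = 
  [  2,  -1,   3,  -2]
  [  0,  -3,   3,   0]
  [  0,   0,   0,   0]
Pivot columns: 1, 2 → 2 pivots.
rank(A) = 2, so nullity(A) = 4 - 2 = 2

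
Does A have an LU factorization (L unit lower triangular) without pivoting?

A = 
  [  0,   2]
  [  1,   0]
No.
A[1,1] = 0 but A[2,1] = 1 ≠ 0. Any LU with L unit lower triangular has (LU)[1,1] = U[1,1] and (LU)[2,1] = L[2,1]·U[1,1]; matching A forces U[1,1] = 0, which then forces (LU)[2,1] = 0 ≠ 1. A row swap (pivoting) is required.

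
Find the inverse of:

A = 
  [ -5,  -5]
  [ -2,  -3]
det(A) = (-5)(-3) - (-5)(-2) = 5
For a 2×2 matrix, A⁻¹ = (1/det(A)) · [[d, -b], [-c, a]]
    = (1/5) · [[-3, 5], [2, -5]]

A⁻¹ = 
  [-3/5,    1]
  [ 2/5,   -1]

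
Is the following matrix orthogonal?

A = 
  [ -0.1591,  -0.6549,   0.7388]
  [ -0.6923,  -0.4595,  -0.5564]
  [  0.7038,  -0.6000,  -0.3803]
Yes

AᵀA = 
  [  0.9999,   0,   0]
  [  0,   1,   0]
  [  0,   0,   1]
≈ I (equal to I up to the 4-dp rounding of the entries)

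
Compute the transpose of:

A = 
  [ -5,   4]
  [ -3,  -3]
Aᵀ = 
  [ -5,  -3]
  [  4,  -3]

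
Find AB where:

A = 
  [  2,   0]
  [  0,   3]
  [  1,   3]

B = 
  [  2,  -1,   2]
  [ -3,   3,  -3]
A is 3×2 and B is 2×3, so AB is 3×3. Each entry is (row of A)·(column of B):
AB[1,1] = (2)(2) + (0)(-3) = 4
AB[1,2] = (2)(-1) + (0)(3) = -2
AB[1,3] = (2)(2) + (0)(-3) = 4
AB[2,1] = (0)(2) + (3)(-3) = -9
AB[2,2] = (0)(-1) + (3)(3) = 9
AB[2,3] = (0)(2) + (3)(-3) = -9
AB[3,1] = (1)(2) + (3)(-3) = -7
AB[3,2] = (1)(-1) + (3)(3) = 8
AB[3,3] = (1)(2) + (3)(-3) = -7

AB = 
  [  4,  -2,   4]
  [ -9,   9,  -9]
  [ -7,   8,  -7]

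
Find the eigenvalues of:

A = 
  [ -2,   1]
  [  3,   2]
λ = √7, -√7  (≈ 2.646, -2.646)

tr(A) = 0, det(A) = -7
Characteristic polynomial: λ² - tr(A)λ + det(A) = λ² - 7
λ² - 7 = 0  ⇒  λ = (0 ± √((0)² - 4·(-7)))/2 = (0 ± √(28))/2
  = √7,  -√7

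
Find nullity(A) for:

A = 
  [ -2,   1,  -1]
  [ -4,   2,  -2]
nullity(A) = 2

Row reduce:
R2 → R2 - (2)·R1
REF = 
  [ -2,   1,  -1]
  [  0,   0,   0]
Pivot columns: 1 → 1 pivot.
rank(A) = 1, so nullity(A) = 3 - 1 = 2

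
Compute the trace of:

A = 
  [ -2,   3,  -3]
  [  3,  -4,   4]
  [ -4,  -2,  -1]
-7

tr(A) = -2 + -4 + -1 = -7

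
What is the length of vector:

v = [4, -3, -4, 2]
6.708

||v||₂ = √((4)² + (-3)² + (-4)² + (2)²) = √45 = 6.708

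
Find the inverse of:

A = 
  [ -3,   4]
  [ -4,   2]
det(A) = (-3)(2) - (4)(-4) = 10
For a 2×2 matrix, A⁻¹ = (1/det(A)) · [[d, -b], [-c, a]]
    = (1/10) · [[2, -4], [4, -3]]

A⁻¹ = 
  [  1/5,  -2/5]
  [  2/5, -3/10]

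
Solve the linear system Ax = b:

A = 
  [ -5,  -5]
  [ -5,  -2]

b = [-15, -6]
Row reduce the augmented matrix [A|b]:
R2 → R2 - (1)·R1
REF = 
  [ -5,  -5, -15]
  [  0,   3,   9]

Back-substitution:
x₂ = 9 / 3 = 3
x₁ = (-15 - (-5)(3)) / (-5) = 0

x = [0, 3]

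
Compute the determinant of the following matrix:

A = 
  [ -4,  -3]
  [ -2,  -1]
For a 2×2 matrix, det = ad - bc = (-4)(-1) - (-3)(-2) = -2

det(A) = -2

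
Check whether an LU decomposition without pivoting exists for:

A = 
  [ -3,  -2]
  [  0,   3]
Yes.
A[1,1] = -3 ≠ 0, so Gaussian elimination proceeds without a row swap: multiplier ℓ₂₁ = (0)/(-3) = 0, and U[2,2] = 3 - (0)(-2) = 3.
L = 
  [  1,   0]
  [  0,   1]
U = 
  [ -3,  -2]
  [  0,   3]
Check row 2 of LU: [(0)(-3), (0)(-2) + 3] = [0, 3] = row 2 of A ✓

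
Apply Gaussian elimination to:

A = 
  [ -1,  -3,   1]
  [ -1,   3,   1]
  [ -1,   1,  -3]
Row operations:
R2 → R2 - (1)·R1
R3 → R3 - (1)·R1
R3 → R3 - (2/3)·R2

Resulting echelon form:
REF = 
  [ -1,  -3,   1]
  [  0,   6,   0]
  [  0,   0,  -4]

Rank = 3 (number of non-zero pivot rows).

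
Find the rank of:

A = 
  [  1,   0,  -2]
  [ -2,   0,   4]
Row reduce:
R2 → R2 + (2)·R1
REF = 
  [  1,   0,  -2]
  [  0,   0,   0]
Pivot columns: 1 → 1 pivot.

rank(A) = 1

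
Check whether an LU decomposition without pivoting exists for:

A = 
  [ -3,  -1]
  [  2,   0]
Yes.
A[1,1] = -3 ≠ 0, so Gaussian elimination proceeds without a row swap: multiplier ℓ₂₁ = (2)/(-3) = -2/3, and U[2,2] = 0 - (-2/3)(-1) = -2/3.
L = 
  [   1,    0]
  [-2/3,    1]
U = 
  [  -3,   -1]
  [   0, -2/3]
Check row 2 of LU: [(-2/3)(-3), (-2/3)(-1) + (-2/3)] = [2, 0] = row 2 of A ✓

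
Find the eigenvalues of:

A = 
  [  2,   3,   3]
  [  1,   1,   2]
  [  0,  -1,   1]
Characteristic polynomial: det(λI - A) = λ³ - 4λ² + 4λ
The constant term is 0, so λ = 0 is a root: p(λ) = λ(λ² - 4λ + 4)
λ² - 4λ + 4 = (λ - 2)²

λ = 0, 2, 2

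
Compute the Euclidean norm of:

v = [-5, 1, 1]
5.196

||v||₂ = √((-5)² + (1)² + (1)²) = √27 = 5.196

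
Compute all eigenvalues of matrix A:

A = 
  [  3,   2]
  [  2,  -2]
λ = (1 + √41)/2, (1 - √41)/2  (≈ 3.702, -2.702)

tr(A) = 1, det(A) = -10
Characteristic polynomial: λ² - tr(A)λ + det(A) = λ² - λ - 10
λ² - λ - 10 = 0  ⇒  λ = (1 ± √((-1)² - 4·(-10)))/2 = (1 ± √(41))/2
  = (1 + √41)/2,  (1 - √41)/2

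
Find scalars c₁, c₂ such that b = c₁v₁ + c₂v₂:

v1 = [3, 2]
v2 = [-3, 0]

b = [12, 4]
c1 = 2, c2 = -2

b = 2·v1 + -2·v2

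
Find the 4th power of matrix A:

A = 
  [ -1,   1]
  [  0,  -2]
A² = A·A:
A²[1,1] = (-1)(-1) + (1)(0) = 1
A²[1,2] = (-1)(1) + (1)(-2) = -3
A²[2,1] = (0)(-1) + (-2)(0) = 0
A²[2,2] = (0)(1) + (-2)(-2) = 4
A² = 
  [  1,  -3]
  [  0,   4]

A^3 = A^2·A:
A^3[1,1] = (1)(-1) + (-3)(0) = -1
A^3[1,2] = (1)(1) + (-3)(-2) = 7
A^3[2,1] = (0)(-1) + (4)(0) = 0
A^3[2,2] = (0)(1) + (4)(-2) = -8
A^3 = 
  [ -1,   7]
  [  0,  -8]

A^4 = A^3·A:
A^4[1,1] = (-1)(-1) + (7)(0) = 1
A^4[1,2] = (-1)(1) + (7)(-2) = -15
A^4[2,1] = (0)(-1) + (-8)(0) = 0
A^4[2,2] = (0)(1) + (-8)(-2) = 16
A^4 = 
  [  1, -15]
  [  0,  16]

Therefore
A^4 = 
  [  1, -15]
  [  0,  16]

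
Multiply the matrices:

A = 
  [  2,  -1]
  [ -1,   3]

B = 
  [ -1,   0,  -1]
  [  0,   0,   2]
A is 2×2 and B is 2×3, so AB is 2×3. Each entry is (row of A)·(column of B):
AB[1,1] = (2)(-1) + (-1)(0) = -2
AB[1,2] = (2)(0) + (-1)(0) = 0
AB[1,3] = (2)(-1) + (-1)(2) = -4
AB[2,1] = (-1)(-1) + (3)(0) = 1
AB[2,2] = (-1)(0) + (3)(0) = 0
AB[2,3] = (-1)(-1) + (3)(2) = 7

AB = 
  [ -2,   0,  -4]
  [  1,   0,   7]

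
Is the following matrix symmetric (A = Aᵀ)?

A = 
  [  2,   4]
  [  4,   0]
Yes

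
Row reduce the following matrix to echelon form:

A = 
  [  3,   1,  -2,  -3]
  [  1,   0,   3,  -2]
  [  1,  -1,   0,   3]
Row operations:
R2 → R2 - (1/3)·R1
R3 → R3 - (1/3)·R1
R3 → R3 - (4)·R2

Resulting echelon form:
REF = 
  [   3,    1,   -2,   -3]
  [   0, -1/3, 11/3,   -1]
  [   0,    0,  -14,    8]

Rank = 3 (number of non-zero pivot rows).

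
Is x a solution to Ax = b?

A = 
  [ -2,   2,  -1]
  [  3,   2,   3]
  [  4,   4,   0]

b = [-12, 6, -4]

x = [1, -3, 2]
No

Ax = [-10, 3, -8] ≠ b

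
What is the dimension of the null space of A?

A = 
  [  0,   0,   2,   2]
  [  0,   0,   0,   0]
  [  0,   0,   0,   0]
nullity(A) = 3

Row reduce:
(no row operations needed)
REF = 
  [  0,   0,   2,   2]
  [  0,   0,   0,   0]
  [  0,   0,   0,   0]
Pivot columns: 3 → 1 pivot.
rank(A) = 1, so nullity(A) = 4 - 1 = 3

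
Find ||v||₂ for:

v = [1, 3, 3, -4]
5.916

||v||₂ = √((1)² + (3)² + (3)² + (-4)²) = √35 = 5.916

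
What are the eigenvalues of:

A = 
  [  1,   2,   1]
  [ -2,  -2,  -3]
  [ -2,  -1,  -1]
Characteristic polynomial: det(λI - A) = λ³ + 2λ² + 2λ - 5
Testing integer divisors of the constant term: p(1) = 0, so (λ - 1) is a factor:
p(λ) = (λ - 1)(λ² + 3λ + 5)
λ² + 3λ + 5 = 0  ⇒  λ = (-3 ± √((3)² - 4·(5)))/2 = (-3 ± √(-11))/2
  = (-3 + i√11)/2,  (-3 - i√11)/2

λ = 1, (-3 + i√11)/2, (-3 - i√11)/2  (≈ 1, -1.5 + 1.658i, -1.5 - 1.658i)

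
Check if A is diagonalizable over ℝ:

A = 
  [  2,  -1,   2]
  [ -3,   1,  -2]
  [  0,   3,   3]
No

Characteristic polynomial: det(λI - A) = λ³ - 6λ² + 14λ + 9
By the rational root theorem any rational root is an integer dividing 9; none of those is a root, so p(λ) has no rational roots and hence (being an irreducible cubic) no repeated roots.
Discriminant of the cubic: Δ = -11939
Δ < 0 ⇒ one real eigenvalue and a complex-conjugate pair: λ ≈ 3.259 + 2.599i, 3.259 - 2.599i, -0.518
Has complex eigenvalues (not diagonalizable over ℝ).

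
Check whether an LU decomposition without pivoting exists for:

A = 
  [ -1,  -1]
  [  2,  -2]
Yes.
A[1,1] = -1 ≠ 0, so Gaussian elimination proceeds without a row swap: multiplier ℓ₂₁ = (2)/(-1) = -2, and U[2,2] = -2 - (-2)(-1) = -4.
L = 
  [  1,   0]
  [ -2,   1]
U = 
  [ -1,  -1]
  [  0,  -4]
Check row 2 of LU: [(-2)(-1), (-2)(-1) + (-4)] = [2, -2] = row 2 of A ✓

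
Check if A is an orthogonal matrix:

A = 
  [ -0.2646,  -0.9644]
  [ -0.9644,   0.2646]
Yes

AᵀA = 
  [  1.0001,   0]
  [  0,   1.0001]
≈ I (equal to I up to the 4-dp rounding of the entries)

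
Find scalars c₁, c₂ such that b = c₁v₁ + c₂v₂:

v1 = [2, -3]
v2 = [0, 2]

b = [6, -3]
c1 = 3, c2 = 3

b = 3·v1 + 3·v2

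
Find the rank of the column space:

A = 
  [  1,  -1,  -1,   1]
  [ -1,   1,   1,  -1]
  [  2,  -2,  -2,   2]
Row reduce:
R2 → R2 + (1)·R1
R3 → R3 - (2)·R1
REF = 
  [  1,  -1,  -1,   1]
  [  0,   0,   0,   0]
  [  0,   0,   0,   0]
Pivot columns: 1 → 1 pivot.
dim(Col(A)) = number of pivot columns = 1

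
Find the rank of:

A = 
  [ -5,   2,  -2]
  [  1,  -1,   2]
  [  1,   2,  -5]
Row reduce:
R2 → R2 + (1/5)·R1
R3 → R3 + (1/5)·R1
R3 → R3 + (4)·R2
REF = 
  [  -5,    2,   -2]
  [   0, -3/5,  8/5]
  [   0,    0,    1]
Pivot columns: 1, 2, 3 → 3 pivots.

rank(A) = 3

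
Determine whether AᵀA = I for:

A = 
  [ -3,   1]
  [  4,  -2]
No

AᵀA = 
  [ 25, -11]
  [-11,   5]
≠ I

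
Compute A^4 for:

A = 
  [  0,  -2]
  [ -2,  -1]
A^4 = 
  [ 20,  18]
  [ 18,  29]

A² = A·A:
A²[1,1] = (0)(0) + (-2)(-2) = 4
A²[1,2] = (0)(-2) + (-2)(-1) = 2
A²[2,1] = (-2)(0) + (-1)(-2) = 2
A²[2,2] = (-2)(-2) + (-1)(-1) = 5
A² = 
  [  4,   2]
  [  2,   5]

A^3 = A^2·A:
A^3[1,1] = (4)(0) + (2)(-2) = -4
A^3[1,2] = (4)(-2) + (2)(-1) = -10
A^3[2,1] = (2)(0) + (5)(-2) = -10
A^3[2,2] = (2)(-2) + (5)(-1) = -9
A^3 = 
  [ -4, -10]
  [-10,  -9]

A^4 = A^3·A:
A^4[1,1] = (-4)(0) + (-10)(-2) = 20
A^4[1,2] = (-4)(-2) + (-10)(-1) = 18
A^4[2,1] = (-10)(0) + (-9)(-2) = 18
A^4[2,2] = (-10)(-2) + (-9)(-1) = 29
A^4 = 
  [ 20,  18]
  [ 18,  29]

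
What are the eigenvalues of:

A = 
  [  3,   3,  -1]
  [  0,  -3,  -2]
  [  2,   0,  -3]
Characteristic polynomial: det(λI - A) = λ³ + 3λ² - 7λ - 9
Testing integer divisors of the constant term: p(-1) = 0, so (λ + 1) is a factor:
p(λ) = (λ + 1)(λ² + 2λ - 9)
λ² + 2λ - 9 = 0  ⇒  λ = (-2 ± √((2)² - 4·(-9)))/2 = (-2 ± √(40))/2
  = -1 + √10,  -1 - √10

λ = -1, -1 + √10, -1 - √10  (≈ -1, 2.162, -4.162)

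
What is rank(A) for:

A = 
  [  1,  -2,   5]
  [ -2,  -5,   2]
rank(A) = 2

Row reduce:
R2 → R2 + (2)·R1
REF = 
  [  1,  -2,   5]
  [  0,  -9,  12]
Pivot columns: 1, 2 → 2 pivots.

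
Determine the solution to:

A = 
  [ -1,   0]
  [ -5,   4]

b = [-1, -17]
Row reduce the augmented matrix [A|b]:
R2 → R2 - (5)·R1
REF = 
  [ -1,   0,  -1]
  [  0,   4, -12]

Back-substitution:
x₂ = (-12) / 4 = -3
x₁ = (-1 - (0)(-3)) / (-1) = 1

x = [1, -3]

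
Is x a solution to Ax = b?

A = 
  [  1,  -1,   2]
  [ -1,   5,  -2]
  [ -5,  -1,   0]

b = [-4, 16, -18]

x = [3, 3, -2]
Yes

Ax = [-4, 16, -18] = b ✓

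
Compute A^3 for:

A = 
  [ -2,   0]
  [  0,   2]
A² = A·A:
A²[1,1] = (-2)(-2) + (0)(0) = 4
A²[1,2] = (-2)(0) + (0)(2) = 0
A²[2,1] = (0)(-2) + (2)(0) = 0
A²[2,2] = (0)(0) + (2)(2) = 4
A² = 
  [  4,   0]
  [  0,   4]

A^3 = A^2·A:
A^3[1,1] = (4)(-2) + (0)(0) = -8
A^3[1,2] = (4)(0) + (0)(2) = 0
A^3[2,1] = (0)(-2) + (4)(0) = 0
A^3[2,2] = (0)(0) + (4)(2) = 8
A^3 = 
  [ -8,   0]
  [  0,   8]

Therefore
A^3 = 
  [ -8,   0]
  [  0,   8]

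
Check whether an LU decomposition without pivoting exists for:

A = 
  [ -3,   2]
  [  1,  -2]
Yes.
A[1,1] = -3 ≠ 0, so Gaussian elimination proceeds without a row swap: multiplier ℓ₂₁ = (1)/(-3) = -1/3, and U[2,2] = -2 - (-1/3)(2) = -4/3.
L = 
  [   1,    0]
  [-1/3,    1]
U = 
  [  -3,    2]
  [   0, -4/3]
Check row 2 of LU: [(-1/3)(-3), (-1/3)(2) + (-4/3)] = [1, -2] = row 2 of A ✓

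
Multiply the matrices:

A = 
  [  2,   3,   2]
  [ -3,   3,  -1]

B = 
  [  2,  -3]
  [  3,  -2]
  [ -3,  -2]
A is 2×3 and B is 3×2, so AB is 2×2. Each entry is (row of A)·(column of B):
AB[1,1] = (2)(2) + (3)(3) + (2)(-3) = 7
AB[1,2] = (2)(-3) + (3)(-2) + (2)(-2) = -16
AB[2,1] = (-3)(2) + (3)(3) + (-1)(-3) = 6
AB[2,2] = (-3)(-3) + (3)(-2) + (-1)(-2) = 5

AB = 
  [  7, -16]
  [  6,   5]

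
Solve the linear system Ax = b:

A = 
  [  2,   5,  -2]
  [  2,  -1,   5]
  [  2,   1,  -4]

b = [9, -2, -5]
Row reduce the augmented matrix [A|b]:
R2 → R2 - (1)·R1
R3 → R3 - (1)·R1
R3 → R3 - (2/3)·R2
REF = 
  [    2,     5,    -2,     9]
  [    0,    -6,     7,   -11]
  [    0,     0, -20/3, -20/3]

Back-substitution:
x₃ = (-20/3) / (-20/3) = 1
x₂ = (-11 - (7)(1)) / (-6) = 3
x₁ = (9 - (5)(3) - (-2)(1)) / 2 = -2

x = [-2, 3, 1]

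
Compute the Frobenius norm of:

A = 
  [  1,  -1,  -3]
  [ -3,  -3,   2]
||A||_F = 5.745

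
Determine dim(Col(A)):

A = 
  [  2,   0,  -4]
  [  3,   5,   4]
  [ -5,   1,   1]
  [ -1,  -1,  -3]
Row reduce:
R2 → R2 - (3/2)·R1
R3 → R3 + (5/2)·R1
R4 → R4 + (1/2)·R1
R3 → R3 - (1/5)·R2
R4 → R4 + (1/5)·R2
R4 → R4 - (3/11)·R3
REF = 
  [  2,   0,  -4]
  [  0,   5,  10]
  [  0,   0, -11]
  [  0,   0,   0]
Pivot columns: 1, 2, 3 → 3 pivots.
dim(Col(A)) = number of pivot columns = 3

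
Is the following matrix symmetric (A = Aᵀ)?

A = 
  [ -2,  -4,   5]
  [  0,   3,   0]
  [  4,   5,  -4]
No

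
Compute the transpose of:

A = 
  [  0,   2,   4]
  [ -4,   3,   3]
Aᵀ = 
  [  0,  -4]
  [  2,   3]
  [  4,   3]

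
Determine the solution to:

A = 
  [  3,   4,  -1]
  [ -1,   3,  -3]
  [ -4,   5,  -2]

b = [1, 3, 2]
Row reduce the augmented matrix [A|b]:
R2 → R2 + (1/3)·R1
R3 → R3 + (4/3)·R1
R3 → R3 - (31/13)·R2
REF = 
  [     3,      4,     -1,      1]
  [     0,   13/3,  -10/3,   10/3]
  [     0,      0,  60/13, -60/13]

Back-substitution:
x₃ = (-60/13) / (60/13) = -1
x₂ = (10/3 - (-10/3)(-1)) / (13/3) = 0
x₁ = (1 - (4)(0) - (-1)(-1)) / 3 = 0

x = [0, 0, -1]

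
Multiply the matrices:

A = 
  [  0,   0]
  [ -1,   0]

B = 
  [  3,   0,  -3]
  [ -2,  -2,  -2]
AB = 
  [  0,   0,   0]
  [ -3,   0,   3]

A is 2×2 and B is 2×3, so AB is 2×3. Each entry is (row of A)·(column of B):
AB[1,1] = (0)(3) + (0)(-2) = 0
AB[1,2] = (0)(0) + (0)(-2) = 0
AB[1,3] = (0)(-3) + (0)(-2) = 0
AB[2,1] = (-1)(3) + (0)(-2) = -3
AB[2,2] = (-1)(0) + (0)(-2) = 0
AB[2,3] = (-1)(-3) + (0)(-2) = 3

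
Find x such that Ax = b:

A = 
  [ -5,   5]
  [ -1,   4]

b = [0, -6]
Row reduce the augmented matrix [A|b]:
R2 → R2 - (1/5)·R1
REF = 
  [ -5,   5,   0]
  [  0,   3,  -6]

Back-substitution:
x₂ = (-6) / 3 = -2
x₁ = (0 - (5)(-2)) / (-5) = -2

x = [-2, -2]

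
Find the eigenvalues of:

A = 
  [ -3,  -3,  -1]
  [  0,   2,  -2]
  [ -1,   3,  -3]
λ = -4, i√2, -i√2  (≈ -4, 0 + 1.414i, 0 - 1.414i)

Characteristic polynomial: det(λI - A) = λ³ + 4λ² + 2λ + 8
Testing integer divisors of the constant term: p(-4) = 0, so (λ + 4) is a factor:
p(λ) = (λ + 4)(λ² + 2)
λ² + 2 = 0  ⇒  λ = (0 ± √((0)² - 4·(2)))/2 = (0 ± √(-8))/2
  = i√2,  -i√2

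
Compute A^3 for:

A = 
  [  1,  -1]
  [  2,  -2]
A² = A·A:
A²[1,1] = (1)(1) + (-1)(2) = -1
A²[1,2] = (1)(-1) + (-1)(-2) = 1
A²[2,1] = (2)(1) + (-2)(2) = -2
A²[2,2] = (2)(-1) + (-2)(-2) = 2
A² = 
  [ -1,   1]
  [ -2,   2]

A^3 = A^2·A:
A^3[1,1] = (-1)(1) + (1)(2) = 1
A^3[1,2] = (-1)(-1) + (1)(-2) = -1
A^3[2,1] = (-2)(1) + (2)(2) = 2
A^3[2,2] = (-2)(-1) + (2)(-2) = -2
A^3 = 
  [  1,  -1]
  [  2,  -2]

Therefore
A^3 = 
  [  1,  -1]
  [  2,  -2]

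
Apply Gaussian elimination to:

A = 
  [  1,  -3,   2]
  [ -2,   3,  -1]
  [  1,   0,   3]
Row operations:
R2 → R2 + (2)·R1
R3 → R3 - (1)·R1
R3 → R3 + (1)·R2

Resulting echelon form:
REF = 
  [  1,  -3,   2]
  [  0,  -3,   3]
  [  0,   0,   4]

Rank = 3 (number of non-zero pivot rows).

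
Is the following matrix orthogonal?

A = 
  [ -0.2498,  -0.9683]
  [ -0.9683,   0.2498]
Yes

AᵀA = 
  [  1,   0]
  [  0,   1]
≈ I (equal to I up to the 4-dp rounding of the entries)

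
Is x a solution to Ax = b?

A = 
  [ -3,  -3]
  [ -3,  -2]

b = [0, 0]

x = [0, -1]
No

Ax = [3, 2] ≠ b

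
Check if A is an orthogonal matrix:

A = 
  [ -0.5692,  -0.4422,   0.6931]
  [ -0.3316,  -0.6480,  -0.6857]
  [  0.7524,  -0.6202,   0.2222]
Yes

AᵀA = 
  [  1.0001,  -0.0001,   0]
  [ -0.0001,   1.0001,   0]
  [  0,   0,   0.9999]
≈ I (equal to I up to the 4-dp rounding of the entries)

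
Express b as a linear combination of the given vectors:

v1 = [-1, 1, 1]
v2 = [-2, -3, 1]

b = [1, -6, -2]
c1 = -3, c2 = 1

b = -3·v1 + 1·v2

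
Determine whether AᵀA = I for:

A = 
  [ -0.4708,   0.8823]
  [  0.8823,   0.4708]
Yes

AᵀA = 
  [  1.0001,   0]
  [  0,   1.0001]
≈ I (equal to I up to the 4-dp rounding of the entries)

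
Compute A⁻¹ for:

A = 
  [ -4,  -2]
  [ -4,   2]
det(A) = (-4)(2) - (-2)(-4) = -16
For a 2×2 matrix, A⁻¹ = (1/det(A)) · [[d, -b], [-c, a]]
    = (-1/16) · [[2, 2], [4, -4]]

A⁻¹ = 
  [-1/8, -1/8]
  [-1/4,  1/4]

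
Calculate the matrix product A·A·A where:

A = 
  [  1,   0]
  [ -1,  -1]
A² = A·A:
A²[1,1] = (1)(1) + (0)(-1) = 1
A²[1,2] = (1)(0) + (0)(-1) = 0
A²[2,1] = (-1)(1) + (-1)(-1) = 0
A²[2,2] = (-1)(0) + (-1)(-1) = 1
A² = 
  [  1,   0]
  [  0,   1]

A^3 = A^2·A:
A^3[1,1] = (1)(1) + (0)(-1) = 1
A^3[1,2] = (1)(0) + (0)(-1) = 0
A^3[2,1] = (0)(1) + (1)(-1) = -1
A^3[2,2] = (0)(0) + (1)(-1) = -1
A^3 = 
  [  1,   0]
  [ -1,  -1]

Therefore
A^3 = 
  [  1,   0]
  [ -1,  -1]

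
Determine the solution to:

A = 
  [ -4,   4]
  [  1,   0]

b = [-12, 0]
x = [0, -3]

Row reduce the augmented matrix [A|b]:
R2 → R2 + (1/4)·R1
REF = 
  [ -4,   4, -12]
  [  0,   1,  -3]

Back-substitution:
x₂ = (-3) / 1 = -3
x₁ = (-12 - (4)(-3)) / (-4) = 0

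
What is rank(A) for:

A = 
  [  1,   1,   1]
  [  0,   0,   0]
Row reduce:
(no row operations needed)
REF = 
  [  1,   1,   1]
  [  0,   0,   0]
Pivot columns: 1 → 1 pivot.

rank(A) = 1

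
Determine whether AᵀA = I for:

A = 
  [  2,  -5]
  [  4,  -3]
No

AᵀA = 
  [ 20, -22]
  [-22,  34]
≠ I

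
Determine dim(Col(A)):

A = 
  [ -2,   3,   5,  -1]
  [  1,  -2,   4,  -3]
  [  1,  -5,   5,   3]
dim(Col(A)) = 3

Row reduce:
R2 → R2 + (1/2)·R1
R3 → R3 + (1/2)·R1
R3 → R3 - (7)·R2
REF = 
  [  -2,    3,    5,   -1]
  [   0, -1/2, 13/2, -7/2]
  [   0,    0,  -38,   27]
Pivot columns: 1, 2, 3 → 3 pivots.
dim(Col(A)) = number of pivot columns = 3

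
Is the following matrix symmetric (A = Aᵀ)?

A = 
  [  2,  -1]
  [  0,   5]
No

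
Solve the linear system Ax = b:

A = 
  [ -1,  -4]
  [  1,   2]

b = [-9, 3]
Row reduce the augmented matrix [A|b]:
R2 → R2 + (1)·R1
REF = 
  [ -1,  -4,  -9]
  [  0,  -2,  -6]

Back-substitution:
x₂ = (-6) / (-2) = 3
x₁ = (-9 - (-4)(3)) / (-1) = -3

x = [-3, 3]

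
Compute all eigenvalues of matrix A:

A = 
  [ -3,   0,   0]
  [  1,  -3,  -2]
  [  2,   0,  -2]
λ = -2, -3, -3

Characteristic polynomial: det(λI - A) = λ³ + 8λ² + 21λ + 18
Testing integer divisors of the constant term: p(-2) = 0, so (λ + 2) is a factor:
p(λ) = (λ + 2)(λ² + 6λ + 9)
λ² + 6λ + 9 = (λ + 3)²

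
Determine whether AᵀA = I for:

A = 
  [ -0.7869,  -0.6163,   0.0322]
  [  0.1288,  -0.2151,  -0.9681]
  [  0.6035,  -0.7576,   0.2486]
Yes

AᵀA = 
  [  1,   0,   0]
  [  0,   1.0001,   0.0001]
  [  0,   0.0001,   1.0001]
≈ I (equal to I up to the 4-dp rounding of the entries)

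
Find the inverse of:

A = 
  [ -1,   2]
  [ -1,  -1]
det(A) = (-1)(-1) - (2)(-1) = 3
For a 2×2 matrix, A⁻¹ = (1/det(A)) · [[d, -b], [-c, a]]
    = (1/3) · [[-1, -2], [1, -1]]

A⁻¹ = 
  [-1/3, -2/3]
  [ 1/3, -1/3]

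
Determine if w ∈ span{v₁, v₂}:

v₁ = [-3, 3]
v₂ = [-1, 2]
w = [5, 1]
Yes

Form the augmented matrix and row-reduce:
[v₁|v₂|w] = 
  [ -3,  -1,   5]
  [  3,   2,   1]
R2 → R2 + (1)·R1
REF = 
  [ -3,  -1,   5]
  [  0,   1,   6]

No row of the form [0 0 | nonzero], so the system is consistent. Back-substitution gives c₁ = -11/3, c₂ = 6: w = (-11/3)·v₁ + (6)·v₂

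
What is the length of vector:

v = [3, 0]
3

||v||₂ = √((3)² + (0)²) = √9 = 3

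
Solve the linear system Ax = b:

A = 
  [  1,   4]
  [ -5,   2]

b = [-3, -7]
x = [1, -1]

Row reduce the augmented matrix [A|b]:
R2 → R2 + (5)·R1
REF = 
  [  1,   4,  -3]
  [  0,  22, -22]

Back-substitution:
x₂ = (-22) / 22 = -1
x₁ = (-3 - (4)(-1)) / 1 = 1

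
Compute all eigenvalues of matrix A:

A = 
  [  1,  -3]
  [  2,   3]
λ = 2 + i√5, 2 - i√5  (≈ 2 + 2.236i, 2 - 2.236i)

tr(A) = 4, det(A) = 9
Characteristic polynomial: λ² - tr(A)λ + det(A) = λ² - 4λ + 9
λ² - 4λ + 9 = 0  ⇒  λ = (4 ± √((-4)² - 4·(9)))/2 = (4 ± √(-20))/2
  = 2 + i√5,  2 - i√5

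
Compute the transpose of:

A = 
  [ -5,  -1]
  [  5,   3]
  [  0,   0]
Aᵀ = 
  [ -5,   5,   0]
  [ -1,   3,   0]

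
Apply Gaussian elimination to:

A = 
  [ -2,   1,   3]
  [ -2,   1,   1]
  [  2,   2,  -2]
Row operations:
R2 → R2 - (1)·R1
R3 → R3 + (1)·R1
Swap R2 ↔ R3

Resulting echelon form:
REF = 
  [ -2,   1,   3]
  [  0,   3,   1]
  [  0,   0,  -2]

Rank = 3 (number of non-zero pivot rows).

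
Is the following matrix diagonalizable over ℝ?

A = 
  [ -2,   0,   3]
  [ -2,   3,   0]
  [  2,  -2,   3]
Yes

Characteristic polynomial: det(λI - A) = λ³ - 4λ² - 9λ + 24
By the rational root theorem any rational root is an integer dividing 24; none of those is a root, so p(λ) has no rational roots and hence (being an irreducible cubic) no repeated roots.
Discriminant of the cubic: Δ = 10356
Δ > 0 ⇒ three distinct real eigenvalues: λ ≈ -2.684, 1.849, 4.835
Three distinct real eigenvalues, so A has 3 independent eigenvectors.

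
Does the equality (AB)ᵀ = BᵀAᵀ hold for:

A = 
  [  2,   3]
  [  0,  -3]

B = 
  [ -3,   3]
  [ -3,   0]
Yes

(AB)ᵀ = 
  [-15,   9]
  [  6,   0]

BᵀAᵀ = 
  [-15,   9]
  [  6,   0]

Both sides are equal — this is the standard identity (AB)ᵀ = BᵀAᵀ, which holds for all A, B.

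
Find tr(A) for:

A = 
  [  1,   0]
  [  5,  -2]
-1

tr(A) = 1 + -2 = -1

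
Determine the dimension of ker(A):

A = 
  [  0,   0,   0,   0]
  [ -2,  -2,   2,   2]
nullity(A) = 3

Row reduce:
Swap R1 ↔ R2
REF = 
  [ -2,  -2,   2,   2]
  [  0,   0,   0,   0]
Pivot columns: 1 → 1 pivot.
rank(A) = 1, so nullity(A) = 4 - 1 = 3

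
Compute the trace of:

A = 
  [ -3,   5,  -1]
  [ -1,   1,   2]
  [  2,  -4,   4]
2

tr(A) = -3 + 1 + 4 = 2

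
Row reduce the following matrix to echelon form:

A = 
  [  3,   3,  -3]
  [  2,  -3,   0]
Row operations:
R2 → R2 - (2/3)·R1

Resulting echelon form:
REF = 
  [  3,   3,  -3]
  [  0,  -5,   2]

Rank = 2 (number of non-zero pivot rows).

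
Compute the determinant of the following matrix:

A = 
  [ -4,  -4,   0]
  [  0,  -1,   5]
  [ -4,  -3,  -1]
Cofactor expansion along row 1:
det(A) = (-4)·((-1)(-1) - (5)(-3)) - (-4)·((0)(-1) - (5)(-4)) + (0)·((0)(-3) - (-1)(-4))
  = (-4)(16) - (-4)(20) + (0)(-4)
  = 16

det(A) = 16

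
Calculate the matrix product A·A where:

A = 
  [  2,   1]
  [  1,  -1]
A² = A·A:
A²[1,1] = (2)(2) + (1)(1) = 5
A²[1,2] = (2)(1) + (1)(-1) = 1
A²[2,1] = (1)(2) + (-1)(1) = 1
A²[2,2] = (1)(1) + (-1)(-1) = 2
A² = 
  [  5,   1]
  [  1,   2]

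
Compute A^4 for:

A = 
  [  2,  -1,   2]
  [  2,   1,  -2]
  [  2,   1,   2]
A² = A·A:
A²[1,1] = (2)(2) + (-1)(2) + (2)(2) = 6
A²[1,2] = (2)(-1) + (-1)(1) + (2)(1) = -1
A²[1,3] = (2)(2) + (-1)(-2) + (2)(2) = 10
A²[2,1] = (2)(2) + (1)(2) + (-2)(2) = 2
A²[2,2] = (2)(-1) + (1)(1) + (-2)(1) = -3
A²[2,3] = (2)(2) + (1)(-2) + (-2)(2) = -2
A²[3,1] = (2)(2) + (1)(2) + (2)(2) = 10
A²[3,2] = (2)(-1) + (1)(1) + (2)(1) = 1
A²[3,3] = (2)(2) + (1)(-2) + (2)(2) = 6
A² = 
  [  6,  -1,  10]
  [  2,  -3,  -2]
  [ 10,   1,   6]

A^3 = A^2·A:
A^3[1,1] = (6)(2) + (-1)(2) + (10)(2) = 30
A^3[1,2] = (6)(-1) + (-1)(1) + (10)(1) = 3
A^3[1,3] = (6)(2) + (-1)(-2) + (10)(2) = 34
A^3[2,1] = (2)(2) + (-3)(2) + (-2)(2) = -6
A^3[2,2] = (2)(-1) + (-3)(1) + (-2)(1) = -7
A^3[2,3] = (2)(2) + (-3)(-2) + (-2)(2) = 6
A^3[3,1] = (10)(2) + (1)(2) + (6)(2) = 34
A^3[3,2] = (10)(-1) + (1)(1) + (6)(1) = -3
A^3[3,3] = (10)(2) + (1)(-2) + (6)(2) = 30
A^3 = 
  [ 30,   3,  34]
  [ -6,  -7,   6]
  [ 34,  -3,  30]

A^4 = A^3·A:
A^4[1,1] = (30)(2) + (3)(2) + (34)(2) = 134
A^4[1,2] = (30)(-1) + (3)(1) + (34)(1) = 7
A^4[1,3] = (30)(2) + (3)(-2) + (34)(2) = 122
A^4[2,1] = (-6)(2) + (-7)(2) + (6)(2) = -14
A^4[2,2] = (-6)(-1) + (-7)(1) + (6)(1) = 5
A^4[2,3] = (-6)(2) + (-7)(-2) + (6)(2) = 14
A^4[3,1] = (34)(2) + (-3)(2) + (30)(2) = 122
A^4[3,2] = (34)(-1) + (-3)(1) + (30)(1) = -7
A^4[3,3] = (34)(2) + (-3)(-2) + (30)(2) = 134
A^4 = 
  [134,   7, 122]
  [-14,   5,  14]
  [122,  -7, 134]

Therefore
A^4 = 
  [134,   7, 122]
  [-14,   5,  14]
  [122,  -7, 134]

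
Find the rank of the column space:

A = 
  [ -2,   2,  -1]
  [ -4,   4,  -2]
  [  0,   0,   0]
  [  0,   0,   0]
Row reduce:
R2 → R2 - (2)·R1
REF = 
  [ -2,   2,  -1]
  [  0,   0,   0]
  [  0,   0,   0]
  [  0,   0,   0]
Pivot columns: 1 → 1 pivot.
dim(Col(A)) = number of pivot columns = 1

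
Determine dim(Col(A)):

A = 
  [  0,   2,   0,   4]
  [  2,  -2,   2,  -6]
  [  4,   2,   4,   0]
Row reduce:
Swap R1 ↔ R2
R3 → R3 - (2)·R1
R3 → R3 - (3)·R2
REF = 
  [  2,  -2,   2,  -6]
  [  0,   2,   0,   4]
  [  0,   0,   0,   0]
Pivot columns: 1, 2 → 2 pivots.
dim(Col(A)) = number of pivot columns = 2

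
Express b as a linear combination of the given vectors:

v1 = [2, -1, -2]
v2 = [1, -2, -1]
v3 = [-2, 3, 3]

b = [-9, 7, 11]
c1 = -3, c2 = 1, c3 = 2

b = -3·v1 + 1·v2 + 2·v3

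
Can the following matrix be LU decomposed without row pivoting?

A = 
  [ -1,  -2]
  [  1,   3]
Yes.
A[1,1] = -1 ≠ 0, so Gaussian elimination proceeds without a row swap: multiplier ℓ₂₁ = (1)/(-1) = -1, and U[2,2] = 3 - (-1)(-2) = 1.
L = 
  [  1,   0]
  [ -1,   1]
U = 
  [ -1,  -2]
  [  0,   1]
Check row 2 of LU: [(-1)(-1), (-1)(-2) + 1] = [1, 3] = row 2 of A ✓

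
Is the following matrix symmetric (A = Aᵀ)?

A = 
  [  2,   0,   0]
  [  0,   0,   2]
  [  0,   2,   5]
Yes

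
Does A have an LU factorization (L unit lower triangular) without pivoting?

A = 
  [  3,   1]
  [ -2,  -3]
Yes.
A[1,1] = 3 ≠ 0, so Gaussian elimination proceeds without a row swap: multiplier ℓ₂₁ = (-2)/(3) = -2/3, and U[2,2] = -3 - (-2/3)(1) = -7/3.
L = 
  [   1,    0]
  [-2/3,    1]
U = 
  [   3,    1]
  [   0, -7/3]
Check row 2 of LU: [(-2/3)(3), (-2/3)(1) + (-7/3)] = [-2, -3] = row 2 of A ✓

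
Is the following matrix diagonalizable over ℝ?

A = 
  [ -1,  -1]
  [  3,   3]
Yes

tr(A) = 2, det(A) = 0
Characteristic polynomial: λ² - tr(A)λ + det(A) = λ² - 2λ
λ² - 2λ = λ(λ - 2)
Eigenvalues: 2, 0
λ=0: alg. mult. = 1, geom. mult. = 2 - rank(A - (0)I) = 2 - 1 = 1
λ=2: alg. mult. = 1, geom. mult. = 2 - rank(A - (2)I) = 2 - 1 = 1
Sum of geometric multiplicities equals n, so A has n independent eigenvectors.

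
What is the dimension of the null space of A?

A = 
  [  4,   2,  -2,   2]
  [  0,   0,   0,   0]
nullity(A) = 3

Row reduce:
(no row operations needed)
REF = 
  [  4,   2,  -2,   2]
  [  0,   0,   0,   0]
Pivot columns: 1 → 1 pivot.
rank(A) = 1, so nullity(A) = 4 - 1 = 3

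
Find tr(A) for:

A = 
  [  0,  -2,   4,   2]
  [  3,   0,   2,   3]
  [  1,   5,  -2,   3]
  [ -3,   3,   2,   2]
0

tr(A) = 0 + 0 + -2 + 2 = 0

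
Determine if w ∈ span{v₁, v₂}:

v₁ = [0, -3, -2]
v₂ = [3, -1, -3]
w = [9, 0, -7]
Yes

Form the augmented matrix and row-reduce:
[v₁|v₂|w] = 
  [  0,   3,   9]
  [ -3,  -1,   0]
  [ -2,  -3,  -7]
Swap R1 ↔ R2
R3 → R3 - (2/3)·R1
R3 → R3 + (7/9)·R2
REF = 
  [ -3,  -1,   0]
  [  0,   3,   9]
  [  0,   0,   0]

No row of the form [0 0 | nonzero], so the system is consistent. Back-substitution gives c₁ = -1, c₂ = 3: w = (-1)·v₁ + (3)·v₂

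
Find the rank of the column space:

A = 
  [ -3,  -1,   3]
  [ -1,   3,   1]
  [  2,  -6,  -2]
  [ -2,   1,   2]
Row reduce:
R2 → R2 - (1/3)·R1
R3 → R3 + (2/3)·R1
R4 → R4 - (2/3)·R1
R3 → R3 + (2)·R2
R4 → R4 - (1/2)·R2
REF = 
  [  -3,   -1,    3]
  [   0, 10/3,    0]
  [   0,    0,    0]
  [   0,    0,    0]
Pivot columns: 1, 2 → 2 pivots.
dim(Col(A)) = number of pivot columns = 2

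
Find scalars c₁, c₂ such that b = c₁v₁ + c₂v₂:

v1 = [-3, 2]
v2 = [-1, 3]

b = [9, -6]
c1 = -3, c2 = 0

b = -3·v1 + 0·v2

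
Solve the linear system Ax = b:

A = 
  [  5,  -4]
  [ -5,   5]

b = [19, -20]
x = [3, -1]

Row reduce the augmented matrix [A|b]:
R2 → R2 + (1)·R1
REF = 
  [  5,  -4,  19]
  [  0,   1,  -1]

Back-substitution:
x₂ = (-1) / 1 = -1
x₁ = (19 - (-4)(-1)) / 5 = 3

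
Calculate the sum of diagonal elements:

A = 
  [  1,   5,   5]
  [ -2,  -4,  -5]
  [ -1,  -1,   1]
-2

tr(A) = 1 + -4 + 1 = -2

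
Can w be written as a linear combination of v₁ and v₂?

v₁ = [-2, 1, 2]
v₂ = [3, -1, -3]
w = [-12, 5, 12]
Yes

Form the augmented matrix and row-reduce:
[v₁|v₂|w] = 
  [ -2,   3, -12]
  [  1,  -1,   5]
  [  2,  -3,  12]
R2 → R2 + (1/2)·R1
R3 → R3 + (1)·R1
REF = 
  [ -2,   3, -12]
  [  0, 1/2,  -1]
  [  0,   0,   0]

No row of the form [0 0 | nonzero], so the system is consistent. Back-substitution gives c₁ = 3, c₂ = -2: w = (3)·v₁ + (-2)·v₂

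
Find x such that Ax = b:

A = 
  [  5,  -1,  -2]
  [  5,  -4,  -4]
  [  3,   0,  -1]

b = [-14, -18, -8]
x = [-2, 0, 2]

Row reduce the augmented matrix [A|b]:
R2 → R2 - (1)·R1
R3 → R3 - (3/5)·R1
R3 → R3 + (1/5)·R2
REF = 
  [   5,   -1,   -2,  -14]
  [   0,   -3,   -2,   -4]
  [   0,    0, -1/5, -2/5]

Back-substitution:
x₃ = (-2/5) / (-1/5) = 2
x₂ = (-4 - (-2)(2)) / (-3) = 0
x₁ = (-14 - (-1)(0) - (-2)(2)) / 5 = -2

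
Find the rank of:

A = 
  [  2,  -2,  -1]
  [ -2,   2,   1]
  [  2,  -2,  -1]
rank(A) = 1

Row reduce:
R2 → R2 + (1)·R1
R3 → R3 - (1)·R1
REF = 
  [  2,  -2,  -1]
  [  0,   0,   0]
  [  0,   0,   0]
Pivot columns: 1 → 1 pivot.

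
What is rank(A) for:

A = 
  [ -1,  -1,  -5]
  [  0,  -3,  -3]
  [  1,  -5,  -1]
Row reduce:
R3 → R3 + (1)·R1
R3 → R3 - (2)·R2
REF = 
  [ -1,  -1,  -5]
  [  0,  -3,  -3]
  [  0,   0,   0]
Pivot columns: 1, 2 → 2 pivots.

rank(A) = 2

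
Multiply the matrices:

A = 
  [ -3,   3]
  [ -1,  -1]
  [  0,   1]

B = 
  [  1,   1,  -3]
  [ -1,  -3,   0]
A is 3×2 and B is 2×3, so AB is 3×3. Each entry is (row of A)·(column of B):
AB[1,1] = (-3)(1) + (3)(-1) = -6
AB[1,2] = (-3)(1) + (3)(-3) = -12
AB[1,3] = (-3)(-3) + (3)(0) = 9
AB[2,1] = (-1)(1) + (-1)(-1) = 0
AB[2,2] = (-1)(1) + (-1)(-3) = 2
AB[2,3] = (-1)(-3) + (-1)(0) = 3
AB[3,1] = (0)(1) + (1)(-1) = -1
AB[3,2] = (0)(1) + (1)(-3) = -3
AB[3,3] = (0)(-3) + (1)(0) = 0

AB = 
  [ -6, -12,   9]
  [  0,   2,   3]
  [ -1,  -3,   0]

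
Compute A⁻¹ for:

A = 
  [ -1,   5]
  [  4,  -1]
det(A) = (-1)(-1) - (5)(4) = -19
For a 2×2 matrix, A⁻¹ = (1/det(A)) · [[d, -b], [-c, a]]
    = (-1/19) · [[-1, -5], [-4, -1]]

A⁻¹ = 
  [1/19, 5/19]
  [4/19, 1/19]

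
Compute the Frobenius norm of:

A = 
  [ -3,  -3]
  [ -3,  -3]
||A||_F = 6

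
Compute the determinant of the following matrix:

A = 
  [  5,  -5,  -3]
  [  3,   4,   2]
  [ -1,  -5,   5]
268

Cofactor expansion along row 1:
det(A) = (5)·((4)(5) - (2)(-5)) - (-5)·((3)(5) - (2)(-1)) + (-3)·((3)(-5) - (4)(-1))
  = (5)(30) - (-5)(17) + (-3)(-11)
  = 268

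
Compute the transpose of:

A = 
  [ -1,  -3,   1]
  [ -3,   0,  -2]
Aᵀ = 
  [ -1,  -3]
  [ -3,   0]
  [  1,  -2]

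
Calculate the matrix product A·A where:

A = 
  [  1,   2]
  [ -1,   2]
A² = A·A:
A²[1,1] = (1)(1) + (2)(-1) = -1
A²[1,2] = (1)(2) + (2)(2) = 6
A²[2,1] = (-1)(1) + (2)(-1) = -3
A²[2,2] = (-1)(2) + (2)(2) = 2
A² = 
  [ -1,   6]
  [ -3,   2]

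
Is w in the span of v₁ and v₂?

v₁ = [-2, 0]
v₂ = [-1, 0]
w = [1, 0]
Yes

Form the augmented matrix and row-reduce:
[v₁|v₂|w] = 
  [ -2,  -1,   1]
  [  0,   0,   0]
(already in echelon form — no row operations needed)

No row of the form [0 0 | nonzero], so the system is consistent. Back-substitution gives c₁ = -1/2, c₂ = 0: w = (-1/2)·v₁ + (0)·v₂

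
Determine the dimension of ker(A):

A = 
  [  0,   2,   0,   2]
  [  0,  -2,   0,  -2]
nullity(A) = 3

Row reduce:
R2 → R2 + (1)·R1
REF = 
  [  0,   2,   0,   2]
  [  0,   0,   0,   0]
Pivot columns: 2 → 1 pivot.
rank(A) = 1, so nullity(A) = 4 - 1 = 3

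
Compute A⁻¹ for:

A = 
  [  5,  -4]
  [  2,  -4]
det(A) = (5)(-4) - (-4)(2) = -12
For a 2×2 matrix, A⁻¹ = (1/det(A)) · [[d, -b], [-c, a]]
    = (-1/12) · [[-4, 4], [-2, 5]]

A⁻¹ = 
  [  1/3,  -1/3]
  [  1/6, -5/12]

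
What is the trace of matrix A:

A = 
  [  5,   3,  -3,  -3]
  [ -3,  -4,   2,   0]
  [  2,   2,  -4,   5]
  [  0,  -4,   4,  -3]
-6

tr(A) = 5 + -4 + -4 + -3 = -6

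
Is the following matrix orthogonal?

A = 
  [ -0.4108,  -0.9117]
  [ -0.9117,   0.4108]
Yes

AᵀA = 
  [  1,   0]
  [  0,   1]
≈ I (equal to I up to the 4-dp rounding of the entries)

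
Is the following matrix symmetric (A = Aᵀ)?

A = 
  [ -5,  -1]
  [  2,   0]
No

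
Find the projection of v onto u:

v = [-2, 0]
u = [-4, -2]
v·u = (-2)(-4) + (0)(-2) = 8
u·u = (-4)² + (-2)² = 20
proj_u(v) = (v·u / u·u) × u = (8/20) × u = (2/5) × u

proj_u(v) = [-8/5, -4/5]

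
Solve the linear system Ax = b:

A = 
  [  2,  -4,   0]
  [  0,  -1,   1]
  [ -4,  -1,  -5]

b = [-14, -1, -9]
x = [-1, 3, 2]

Row reduce the augmented matrix [A|b]:
R3 → R3 + (2)·R1
R3 → R3 - (9)·R2
REF = 
  [  2,  -4,   0, -14]
  [  0,  -1,   1,  -1]
  [  0,   0, -14, -28]

Back-substitution:
x₃ = (-28) / (-14) = 2
x₂ = (-1 - (1)(2)) / (-1) = 3
x₁ = (-14 - (-4)(3) - (0)(2)) / 2 = -1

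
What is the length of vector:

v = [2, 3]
3.606

||v||₂ = √((2)² + (3)²) = √13 = 3.606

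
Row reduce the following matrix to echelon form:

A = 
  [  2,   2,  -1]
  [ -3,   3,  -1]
Row operations:
R2 → R2 + (3/2)·R1

Resulting echelon form:
REF = 
  [   2,    2,   -1]
  [   0,    6, -5/2]

Rank = 2 (number of non-zero pivot rows).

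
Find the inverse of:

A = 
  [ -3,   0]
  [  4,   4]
det(A) = (-3)(4) - (0)(4) = -12
For a 2×2 matrix, A⁻¹ = (1/det(A)) · [[d, -b], [-c, a]]
    = (-1/12) · [[4, 0], [-4, -3]]

A⁻¹ = 
  [-1/3,    0]
  [ 1/3,  1/4]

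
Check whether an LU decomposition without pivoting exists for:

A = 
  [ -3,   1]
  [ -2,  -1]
Yes.
A[1,1] = -3 ≠ 0, so Gaussian elimination proceeds without a row swap: multiplier ℓ₂₁ = (-2)/(-3) = 2/3, and U[2,2] = -1 - (2/3)(1) = -5/3.
L = 
  [  1,   0]
  [2/3,   1]
U = 
  [  -3,    1]
  [   0, -5/3]
Check row 2 of LU: [(2/3)(-3), (2/3)(1) + (-5/3)] = [-2, -1] = row 2 of A ✓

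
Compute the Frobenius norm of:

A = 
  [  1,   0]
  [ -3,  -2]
||A||_F = 3.742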